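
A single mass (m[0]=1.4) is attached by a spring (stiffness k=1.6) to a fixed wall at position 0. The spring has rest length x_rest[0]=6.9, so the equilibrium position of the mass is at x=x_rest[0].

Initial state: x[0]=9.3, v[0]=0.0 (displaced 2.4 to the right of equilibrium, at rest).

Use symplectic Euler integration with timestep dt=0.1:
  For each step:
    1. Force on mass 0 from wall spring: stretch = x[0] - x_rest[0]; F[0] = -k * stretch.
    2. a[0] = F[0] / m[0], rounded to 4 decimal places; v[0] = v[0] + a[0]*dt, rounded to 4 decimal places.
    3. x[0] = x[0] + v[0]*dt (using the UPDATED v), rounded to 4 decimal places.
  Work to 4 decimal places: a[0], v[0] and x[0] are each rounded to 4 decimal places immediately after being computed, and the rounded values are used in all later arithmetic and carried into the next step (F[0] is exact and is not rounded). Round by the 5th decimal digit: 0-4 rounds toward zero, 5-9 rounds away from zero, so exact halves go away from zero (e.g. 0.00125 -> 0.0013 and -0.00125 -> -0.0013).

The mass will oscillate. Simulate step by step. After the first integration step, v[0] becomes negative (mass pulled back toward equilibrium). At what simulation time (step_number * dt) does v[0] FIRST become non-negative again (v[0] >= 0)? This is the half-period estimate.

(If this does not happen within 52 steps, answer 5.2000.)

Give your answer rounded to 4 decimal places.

Step 0: x=[9.3000] v=[0.0000]
Step 1: x=[9.2726] v=[-0.2743]
Step 2: x=[9.2181] v=[-0.5455]
Step 3: x=[9.1371] v=[-0.8104]
Step 4: x=[9.0305] v=[-1.0661]
Step 5: x=[8.8995] v=[-1.3096]
Step 6: x=[8.7457] v=[-1.5381]
Step 7: x=[8.5708] v=[-1.7490]
Step 8: x=[8.3768] v=[-1.9400]
Step 9: x=[8.1659] v=[-2.1088]
Step 10: x=[7.9406] v=[-2.2535]
Step 11: x=[7.7034] v=[-2.3724]
Step 12: x=[7.4570] v=[-2.4642]
Step 13: x=[7.2042] v=[-2.5279]
Step 14: x=[6.9479] v=[-2.5627]
Step 15: x=[6.6911] v=[-2.5682]
Step 16: x=[6.4367] v=[-2.5443]
Step 17: x=[6.1876] v=[-2.4914]
Step 18: x=[5.9466] v=[-2.4100]
Step 19: x=[5.7165] v=[-2.3010]
Step 20: x=[5.4999] v=[-2.1657]
Step 21: x=[5.2993] v=[-2.0057]
Step 22: x=[5.1170] v=[-1.8228]
Step 23: x=[4.9551] v=[-1.6190]
Step 24: x=[4.8154] v=[-1.3967]
Step 25: x=[4.6996] v=[-1.1585]
Step 26: x=[4.6089] v=[-0.9070]
Step 27: x=[4.5444] v=[-0.6452]
Step 28: x=[4.5068] v=[-0.3760]
Step 29: x=[4.4966] v=[-0.1025]
Step 30: x=[4.5138] v=[0.1722]
First v>=0 after going negative at step 30, time=3.0000

Answer: 3.0000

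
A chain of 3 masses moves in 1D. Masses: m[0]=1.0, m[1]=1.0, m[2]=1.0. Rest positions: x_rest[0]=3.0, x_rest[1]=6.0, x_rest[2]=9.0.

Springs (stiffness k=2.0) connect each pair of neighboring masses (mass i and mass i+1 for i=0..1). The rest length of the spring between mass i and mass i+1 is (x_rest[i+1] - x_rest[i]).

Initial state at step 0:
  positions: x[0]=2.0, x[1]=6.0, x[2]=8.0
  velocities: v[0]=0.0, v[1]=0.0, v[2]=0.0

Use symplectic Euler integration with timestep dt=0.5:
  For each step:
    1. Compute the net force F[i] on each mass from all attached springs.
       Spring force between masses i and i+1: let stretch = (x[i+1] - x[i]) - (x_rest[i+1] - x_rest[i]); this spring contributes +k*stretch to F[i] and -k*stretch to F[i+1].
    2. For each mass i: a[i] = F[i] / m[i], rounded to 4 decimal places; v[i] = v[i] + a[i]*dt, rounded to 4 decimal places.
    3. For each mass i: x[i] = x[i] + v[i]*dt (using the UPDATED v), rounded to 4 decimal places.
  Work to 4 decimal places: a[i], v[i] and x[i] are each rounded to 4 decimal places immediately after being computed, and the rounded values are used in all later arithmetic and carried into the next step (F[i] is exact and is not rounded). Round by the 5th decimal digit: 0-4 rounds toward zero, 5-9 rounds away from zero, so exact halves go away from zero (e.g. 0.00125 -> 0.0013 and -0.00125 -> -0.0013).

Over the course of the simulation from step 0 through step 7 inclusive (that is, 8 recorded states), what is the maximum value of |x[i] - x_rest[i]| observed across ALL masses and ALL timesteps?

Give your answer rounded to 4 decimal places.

Answer: 1.5000

Derivation:
Step 0: x=[2.0000 6.0000 8.0000] v=[0.0000 0.0000 0.0000]
Step 1: x=[2.5000 5.0000 8.5000] v=[1.0000 -2.0000 1.0000]
Step 2: x=[2.7500 4.5000 8.7500] v=[0.5000 -1.0000 0.5000]
Step 3: x=[2.3750 5.2500 8.3750] v=[-0.7500 1.5000 -0.7500]
Step 4: x=[1.9375 6.1250 7.9375] v=[-0.8750 1.7500 -0.8750]
Step 5: x=[2.0938 5.8125 8.0938] v=[0.3125 -0.6250 0.3125]
Step 6: x=[2.6094 4.7813 8.6094] v=[1.0312 -2.0624 1.0312]
Step 7: x=[2.7110 4.5782 8.7110] v=[0.2031 -0.4062 0.2031]
Max displacement = 1.5000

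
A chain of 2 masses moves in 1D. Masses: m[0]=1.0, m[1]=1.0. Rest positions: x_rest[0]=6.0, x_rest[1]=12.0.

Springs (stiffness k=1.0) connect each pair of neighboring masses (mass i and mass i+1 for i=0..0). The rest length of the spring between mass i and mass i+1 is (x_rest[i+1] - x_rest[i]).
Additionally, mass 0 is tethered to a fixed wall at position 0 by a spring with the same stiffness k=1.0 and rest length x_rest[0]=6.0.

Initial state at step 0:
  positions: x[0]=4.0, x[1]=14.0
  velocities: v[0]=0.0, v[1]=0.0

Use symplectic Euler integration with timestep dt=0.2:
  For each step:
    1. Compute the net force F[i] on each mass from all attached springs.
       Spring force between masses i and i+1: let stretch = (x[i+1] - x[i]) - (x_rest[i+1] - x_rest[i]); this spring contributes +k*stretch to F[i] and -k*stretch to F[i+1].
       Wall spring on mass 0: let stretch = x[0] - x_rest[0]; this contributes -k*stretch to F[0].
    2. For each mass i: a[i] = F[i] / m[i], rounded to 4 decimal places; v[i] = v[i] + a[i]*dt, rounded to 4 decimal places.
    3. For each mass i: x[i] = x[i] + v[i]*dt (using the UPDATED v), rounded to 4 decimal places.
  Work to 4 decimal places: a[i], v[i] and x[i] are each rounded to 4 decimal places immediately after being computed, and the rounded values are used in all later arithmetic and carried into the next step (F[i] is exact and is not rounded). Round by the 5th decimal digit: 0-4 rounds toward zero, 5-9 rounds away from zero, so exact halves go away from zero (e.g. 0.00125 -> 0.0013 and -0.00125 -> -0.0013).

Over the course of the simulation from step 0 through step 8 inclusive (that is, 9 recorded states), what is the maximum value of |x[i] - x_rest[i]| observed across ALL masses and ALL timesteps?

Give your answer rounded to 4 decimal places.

Step 0: x=[4.0000 14.0000] v=[0.0000 0.0000]
Step 1: x=[4.2400 13.8400] v=[1.2000 -0.8000]
Step 2: x=[4.6944 13.5360] v=[2.2720 -1.5200]
Step 3: x=[5.3147 13.1183] v=[3.1014 -2.0883]
Step 4: x=[6.0345 12.6285] v=[3.5992 -2.4490]
Step 5: x=[6.7767 12.1149] v=[3.7111 -2.5678]
Step 6: x=[7.4614 11.6278] v=[3.4234 -2.4354]
Step 7: x=[8.0143 11.2141] v=[2.7644 -2.0687]
Step 8: x=[8.3746 10.9124] v=[1.8015 -1.5087]
Max displacement = 2.3746

Answer: 2.3746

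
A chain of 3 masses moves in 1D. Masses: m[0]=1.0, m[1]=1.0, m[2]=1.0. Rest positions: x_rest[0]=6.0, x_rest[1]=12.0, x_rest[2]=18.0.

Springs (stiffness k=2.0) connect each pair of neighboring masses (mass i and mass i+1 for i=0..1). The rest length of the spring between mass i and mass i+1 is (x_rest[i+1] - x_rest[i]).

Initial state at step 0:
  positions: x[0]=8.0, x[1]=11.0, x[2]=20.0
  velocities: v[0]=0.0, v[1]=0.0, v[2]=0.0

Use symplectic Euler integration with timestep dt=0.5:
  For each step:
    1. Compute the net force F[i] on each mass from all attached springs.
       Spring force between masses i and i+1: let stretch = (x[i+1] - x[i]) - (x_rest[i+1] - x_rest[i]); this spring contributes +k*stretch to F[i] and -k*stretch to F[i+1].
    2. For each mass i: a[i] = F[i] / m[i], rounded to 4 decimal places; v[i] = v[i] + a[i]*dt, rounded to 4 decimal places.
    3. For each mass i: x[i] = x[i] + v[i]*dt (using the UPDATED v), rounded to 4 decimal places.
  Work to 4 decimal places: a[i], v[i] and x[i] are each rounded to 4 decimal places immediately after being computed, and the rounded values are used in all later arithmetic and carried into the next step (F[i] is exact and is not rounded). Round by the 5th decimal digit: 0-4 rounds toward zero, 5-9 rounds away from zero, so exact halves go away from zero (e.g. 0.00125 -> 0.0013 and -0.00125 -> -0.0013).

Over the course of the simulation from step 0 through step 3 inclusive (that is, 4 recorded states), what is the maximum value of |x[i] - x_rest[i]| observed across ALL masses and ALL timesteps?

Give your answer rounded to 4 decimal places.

Step 0: x=[8.0000 11.0000 20.0000] v=[0.0000 0.0000 0.0000]
Step 1: x=[6.5000 14.0000 18.5000] v=[-3.0000 6.0000 -3.0000]
Step 2: x=[5.7500 15.5000 17.7500] v=[-1.5000 3.0000 -1.5000]
Step 3: x=[6.8750 13.2500 18.8750] v=[2.2500 -4.5000 2.2500]
Max displacement = 3.5000

Answer: 3.5000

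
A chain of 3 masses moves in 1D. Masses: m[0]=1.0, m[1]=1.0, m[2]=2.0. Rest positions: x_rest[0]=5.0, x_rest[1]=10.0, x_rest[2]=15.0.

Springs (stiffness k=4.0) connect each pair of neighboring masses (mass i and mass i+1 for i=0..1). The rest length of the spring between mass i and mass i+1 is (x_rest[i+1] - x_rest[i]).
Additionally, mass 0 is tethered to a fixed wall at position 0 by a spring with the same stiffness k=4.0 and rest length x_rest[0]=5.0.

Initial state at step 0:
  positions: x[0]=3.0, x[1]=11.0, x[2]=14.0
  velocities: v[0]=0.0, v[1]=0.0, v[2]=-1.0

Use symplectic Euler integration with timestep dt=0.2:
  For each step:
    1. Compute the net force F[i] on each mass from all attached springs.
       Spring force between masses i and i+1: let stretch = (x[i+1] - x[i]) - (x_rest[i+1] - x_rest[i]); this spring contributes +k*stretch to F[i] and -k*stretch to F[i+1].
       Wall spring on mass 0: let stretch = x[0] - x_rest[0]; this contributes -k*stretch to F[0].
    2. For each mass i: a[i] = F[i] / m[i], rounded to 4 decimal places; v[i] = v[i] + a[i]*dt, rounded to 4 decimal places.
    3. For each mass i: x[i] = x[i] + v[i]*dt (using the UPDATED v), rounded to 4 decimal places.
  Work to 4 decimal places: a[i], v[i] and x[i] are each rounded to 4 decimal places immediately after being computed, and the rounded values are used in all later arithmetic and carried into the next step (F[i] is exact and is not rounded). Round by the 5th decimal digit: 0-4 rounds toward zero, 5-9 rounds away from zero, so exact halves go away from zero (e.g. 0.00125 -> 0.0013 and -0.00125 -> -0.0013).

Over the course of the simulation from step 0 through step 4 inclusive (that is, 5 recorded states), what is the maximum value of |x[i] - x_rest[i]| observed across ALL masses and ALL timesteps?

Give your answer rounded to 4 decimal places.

Answer: 2.4364

Derivation:
Step 0: x=[3.0000 11.0000 14.0000] v=[0.0000 0.0000 -1.0000]
Step 1: x=[3.8000 10.2000 13.9600] v=[4.0000 -4.0000 -0.2000]
Step 2: x=[5.0160 8.9776 14.0192] v=[6.0800 -6.1120 0.2960]
Step 3: x=[6.0633 7.9280 14.0751] v=[5.2365 -5.2480 0.2794]
Step 4: x=[6.4388 7.5636 14.0392] v=[1.8776 -1.8221 -0.1794]
Max displacement = 2.4364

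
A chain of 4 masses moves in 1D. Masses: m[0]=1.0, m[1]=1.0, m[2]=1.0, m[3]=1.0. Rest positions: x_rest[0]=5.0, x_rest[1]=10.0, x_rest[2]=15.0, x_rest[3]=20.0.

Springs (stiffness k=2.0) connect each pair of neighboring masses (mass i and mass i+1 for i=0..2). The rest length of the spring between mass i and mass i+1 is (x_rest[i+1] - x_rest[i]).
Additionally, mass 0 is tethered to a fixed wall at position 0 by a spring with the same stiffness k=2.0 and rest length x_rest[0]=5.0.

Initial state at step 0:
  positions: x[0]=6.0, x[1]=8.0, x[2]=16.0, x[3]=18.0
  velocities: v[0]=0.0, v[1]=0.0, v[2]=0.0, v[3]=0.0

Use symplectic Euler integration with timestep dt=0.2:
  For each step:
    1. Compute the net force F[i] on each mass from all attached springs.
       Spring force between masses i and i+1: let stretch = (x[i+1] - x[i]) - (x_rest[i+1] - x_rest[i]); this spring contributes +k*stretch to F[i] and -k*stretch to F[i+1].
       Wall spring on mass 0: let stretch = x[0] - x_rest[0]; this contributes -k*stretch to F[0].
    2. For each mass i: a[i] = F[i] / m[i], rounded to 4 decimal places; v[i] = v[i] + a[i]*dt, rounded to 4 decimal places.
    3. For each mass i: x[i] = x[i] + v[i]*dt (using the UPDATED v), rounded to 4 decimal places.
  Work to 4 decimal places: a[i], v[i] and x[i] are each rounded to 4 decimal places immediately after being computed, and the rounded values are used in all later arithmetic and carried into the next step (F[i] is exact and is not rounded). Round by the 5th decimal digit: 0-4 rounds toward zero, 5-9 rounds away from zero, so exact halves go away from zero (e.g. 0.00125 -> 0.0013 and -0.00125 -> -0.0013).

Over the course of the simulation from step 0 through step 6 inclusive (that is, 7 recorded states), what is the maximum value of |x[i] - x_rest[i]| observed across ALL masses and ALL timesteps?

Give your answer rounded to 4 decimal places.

Answer: 2.4515

Derivation:
Step 0: x=[6.0000 8.0000 16.0000 18.0000] v=[0.0000 0.0000 0.0000 0.0000]
Step 1: x=[5.6800 8.4800 15.5200 18.2400] v=[-1.6000 2.4000 -2.4000 1.2000]
Step 2: x=[5.1296 9.2992 14.6944 18.6624] v=[-2.7520 4.0960 -4.1280 2.1120]
Step 3: x=[4.5024 10.2164 13.7546 19.1674] v=[-3.1360 4.5862 -4.6989 2.5248]
Step 4: x=[3.9721 10.9596 12.9648 19.6393] v=[-2.6514 3.7159 -3.9491 2.3597]
Step 5: x=[3.6831 11.3042 12.5485 19.9773] v=[-1.4452 1.7230 -2.0814 1.6899]
Step 6: x=[3.7091 11.1387 12.6270 20.1210] v=[0.1300 -0.8277 0.3924 0.7184]
Max displacement = 2.4515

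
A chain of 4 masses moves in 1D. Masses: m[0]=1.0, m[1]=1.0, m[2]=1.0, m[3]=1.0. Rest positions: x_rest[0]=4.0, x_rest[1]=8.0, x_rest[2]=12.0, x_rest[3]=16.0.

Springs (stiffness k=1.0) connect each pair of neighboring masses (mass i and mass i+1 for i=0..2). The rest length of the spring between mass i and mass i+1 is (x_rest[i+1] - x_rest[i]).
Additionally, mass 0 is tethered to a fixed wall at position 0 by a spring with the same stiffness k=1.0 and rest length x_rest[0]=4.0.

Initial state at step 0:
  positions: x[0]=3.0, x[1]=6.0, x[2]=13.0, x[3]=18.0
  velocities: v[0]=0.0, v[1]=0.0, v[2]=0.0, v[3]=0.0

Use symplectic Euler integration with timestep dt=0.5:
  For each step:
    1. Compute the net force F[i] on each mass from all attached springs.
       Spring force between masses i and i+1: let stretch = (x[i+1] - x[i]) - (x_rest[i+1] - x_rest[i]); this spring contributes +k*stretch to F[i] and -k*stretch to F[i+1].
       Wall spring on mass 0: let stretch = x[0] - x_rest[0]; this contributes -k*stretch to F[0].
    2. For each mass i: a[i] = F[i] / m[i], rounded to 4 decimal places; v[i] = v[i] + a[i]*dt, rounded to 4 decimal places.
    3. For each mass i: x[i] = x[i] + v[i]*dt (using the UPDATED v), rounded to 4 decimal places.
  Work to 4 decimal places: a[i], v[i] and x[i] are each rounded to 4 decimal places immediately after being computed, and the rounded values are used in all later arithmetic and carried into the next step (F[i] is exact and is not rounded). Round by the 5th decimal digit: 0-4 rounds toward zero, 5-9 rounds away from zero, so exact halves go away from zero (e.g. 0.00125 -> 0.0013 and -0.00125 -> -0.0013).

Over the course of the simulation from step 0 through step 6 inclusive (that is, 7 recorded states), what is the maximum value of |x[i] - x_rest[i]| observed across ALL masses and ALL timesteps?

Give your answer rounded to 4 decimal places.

Step 0: x=[3.0000 6.0000 13.0000 18.0000] v=[0.0000 0.0000 0.0000 0.0000]
Step 1: x=[3.0000 7.0000 12.5000 17.7500] v=[0.0000 2.0000 -1.0000 -0.5000]
Step 2: x=[3.2500 8.3750 11.9375 17.1875] v=[0.5000 2.7500 -1.1250 -1.1250]
Step 3: x=[3.9688 9.3594 11.7969 16.3125] v=[1.4375 1.9688 -0.2813 -1.7500]
Step 4: x=[5.0430 9.6056 12.1758 15.3086] v=[2.1484 0.4923 0.7578 -2.0078]
Step 5: x=[5.9971 9.3537 12.6954 14.5215] v=[1.9082 -0.5039 1.0391 -1.5742]
Step 6: x=[6.2911 9.0980 12.8361 14.2779] v=[0.5880 -0.5114 0.2813 -0.4873]
Max displacement = 2.2911

Answer: 2.2911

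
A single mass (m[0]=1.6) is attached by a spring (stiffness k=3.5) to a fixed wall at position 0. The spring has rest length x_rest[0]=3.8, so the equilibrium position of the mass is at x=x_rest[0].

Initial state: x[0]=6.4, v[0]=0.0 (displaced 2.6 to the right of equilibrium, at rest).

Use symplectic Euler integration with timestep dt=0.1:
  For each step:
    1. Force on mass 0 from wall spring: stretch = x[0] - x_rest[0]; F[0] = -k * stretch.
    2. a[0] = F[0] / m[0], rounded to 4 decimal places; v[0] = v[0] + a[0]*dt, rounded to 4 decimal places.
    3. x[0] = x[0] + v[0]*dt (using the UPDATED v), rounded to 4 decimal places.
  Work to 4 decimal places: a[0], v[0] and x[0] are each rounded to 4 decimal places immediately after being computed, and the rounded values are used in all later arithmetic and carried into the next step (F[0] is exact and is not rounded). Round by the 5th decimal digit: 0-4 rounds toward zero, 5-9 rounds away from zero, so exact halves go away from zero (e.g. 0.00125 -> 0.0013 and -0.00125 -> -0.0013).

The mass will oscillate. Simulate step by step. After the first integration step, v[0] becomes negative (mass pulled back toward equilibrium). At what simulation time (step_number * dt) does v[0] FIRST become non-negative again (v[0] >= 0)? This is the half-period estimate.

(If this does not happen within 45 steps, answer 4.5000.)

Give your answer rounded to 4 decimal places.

Step 0: x=[6.4000] v=[0.0000]
Step 1: x=[6.3431] v=[-0.5688]
Step 2: x=[6.2306] v=[-1.1251]
Step 3: x=[6.0649] v=[-1.6568]
Step 4: x=[5.8497] v=[-2.1523]
Step 5: x=[5.5896] v=[-2.6007]
Step 6: x=[5.2904] v=[-2.9922]
Step 7: x=[4.9586] v=[-3.3182]
Step 8: x=[4.6014] v=[-3.5716]
Step 9: x=[4.2267] v=[-3.7469]
Step 10: x=[3.8427] v=[-3.8402]
Step 11: x=[3.4578] v=[-3.8495]
Step 12: x=[3.0803] v=[-3.7746]
Step 13: x=[2.7186] v=[-3.6172]
Step 14: x=[2.3805] v=[-3.3806]
Step 15: x=[2.0735] v=[-3.0701]
Step 16: x=[1.8043] v=[-2.6924]
Step 17: x=[1.5787] v=[-2.2558]
Step 18: x=[1.4017] v=[-1.7699]
Step 19: x=[1.2772] v=[-1.2453]
Step 20: x=[1.2079] v=[-0.6934]
Step 21: x=[1.1953] v=[-0.1264]
Step 22: x=[1.2396] v=[0.4434]
First v>=0 after going negative at step 22, time=2.2000

Answer: 2.2000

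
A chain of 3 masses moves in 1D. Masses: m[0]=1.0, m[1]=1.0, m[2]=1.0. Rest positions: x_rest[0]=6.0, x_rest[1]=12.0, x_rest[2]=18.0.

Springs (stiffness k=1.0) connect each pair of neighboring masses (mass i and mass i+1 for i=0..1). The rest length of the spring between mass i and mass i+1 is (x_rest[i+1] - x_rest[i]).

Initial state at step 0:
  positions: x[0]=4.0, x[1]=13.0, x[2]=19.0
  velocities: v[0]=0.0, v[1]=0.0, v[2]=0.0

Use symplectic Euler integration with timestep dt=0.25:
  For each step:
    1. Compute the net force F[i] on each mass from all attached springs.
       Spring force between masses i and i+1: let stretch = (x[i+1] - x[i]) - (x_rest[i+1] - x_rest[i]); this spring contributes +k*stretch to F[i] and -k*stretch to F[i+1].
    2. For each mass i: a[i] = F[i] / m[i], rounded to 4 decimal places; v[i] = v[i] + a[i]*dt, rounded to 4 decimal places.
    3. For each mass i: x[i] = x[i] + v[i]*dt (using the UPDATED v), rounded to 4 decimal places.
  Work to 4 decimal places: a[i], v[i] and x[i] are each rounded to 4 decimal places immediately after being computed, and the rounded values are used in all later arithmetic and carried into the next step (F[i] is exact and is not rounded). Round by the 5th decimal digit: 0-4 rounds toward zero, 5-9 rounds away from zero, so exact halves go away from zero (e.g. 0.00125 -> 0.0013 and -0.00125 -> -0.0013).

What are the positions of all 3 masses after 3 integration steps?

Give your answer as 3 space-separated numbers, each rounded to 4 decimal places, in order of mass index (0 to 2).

Step 0: x=[4.0000 13.0000 19.0000] v=[0.0000 0.0000 0.0000]
Step 1: x=[4.1875 12.8125 19.0000] v=[0.7500 -0.7500 0.0000]
Step 2: x=[4.5391 12.4727 18.9883] v=[1.4063 -1.3594 -0.0469]
Step 3: x=[5.0115 12.0442 18.9444] v=[1.8897 -1.7139 -0.1758]

Answer: 5.0115 12.0442 18.9444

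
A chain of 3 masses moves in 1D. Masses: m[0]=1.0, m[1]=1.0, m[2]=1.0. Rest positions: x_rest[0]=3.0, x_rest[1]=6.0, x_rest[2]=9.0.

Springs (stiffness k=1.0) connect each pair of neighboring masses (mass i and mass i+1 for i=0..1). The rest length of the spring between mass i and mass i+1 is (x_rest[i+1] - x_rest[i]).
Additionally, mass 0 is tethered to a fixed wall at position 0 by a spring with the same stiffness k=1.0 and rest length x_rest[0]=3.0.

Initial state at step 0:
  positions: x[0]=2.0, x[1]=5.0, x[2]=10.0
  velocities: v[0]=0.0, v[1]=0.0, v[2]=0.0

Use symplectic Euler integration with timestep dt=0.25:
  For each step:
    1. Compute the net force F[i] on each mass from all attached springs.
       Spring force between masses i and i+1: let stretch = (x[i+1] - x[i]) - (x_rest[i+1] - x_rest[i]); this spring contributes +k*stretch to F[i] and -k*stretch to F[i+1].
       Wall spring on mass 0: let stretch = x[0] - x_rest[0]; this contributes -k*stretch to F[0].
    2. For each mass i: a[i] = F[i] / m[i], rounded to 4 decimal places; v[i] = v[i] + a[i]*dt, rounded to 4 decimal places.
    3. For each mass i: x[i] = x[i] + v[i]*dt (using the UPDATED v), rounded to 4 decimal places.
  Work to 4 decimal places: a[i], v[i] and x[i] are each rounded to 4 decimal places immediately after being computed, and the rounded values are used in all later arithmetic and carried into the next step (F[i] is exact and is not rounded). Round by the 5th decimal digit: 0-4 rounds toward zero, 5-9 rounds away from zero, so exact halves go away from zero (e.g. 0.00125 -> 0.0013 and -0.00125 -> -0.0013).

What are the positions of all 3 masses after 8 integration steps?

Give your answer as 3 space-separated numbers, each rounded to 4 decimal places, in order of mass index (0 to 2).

Answer: 3.8446 6.6940 7.9232

Derivation:
Step 0: x=[2.0000 5.0000 10.0000] v=[0.0000 0.0000 0.0000]
Step 1: x=[2.0625 5.1250 9.8750] v=[0.2500 0.5000 -0.5000]
Step 2: x=[2.1875 5.3555 9.6406] v=[0.5000 0.9219 -0.9375]
Step 3: x=[2.3738 5.6558 9.3259] v=[0.7451 1.2012 -1.2588]
Step 4: x=[2.6169 5.9804 8.9693] v=[0.9722 1.2982 -1.4263]
Step 5: x=[2.9066 6.2816 8.6134] v=[1.1589 1.2046 -1.4235]
Step 6: x=[3.2256 6.5176 8.2993] v=[1.2760 0.9438 -1.2565]
Step 7: x=[3.5488 6.6592 8.0613] v=[1.2926 0.5662 -0.9519]
Step 8: x=[3.8446 6.6940 7.9232] v=[1.1830 0.1391 -0.5524]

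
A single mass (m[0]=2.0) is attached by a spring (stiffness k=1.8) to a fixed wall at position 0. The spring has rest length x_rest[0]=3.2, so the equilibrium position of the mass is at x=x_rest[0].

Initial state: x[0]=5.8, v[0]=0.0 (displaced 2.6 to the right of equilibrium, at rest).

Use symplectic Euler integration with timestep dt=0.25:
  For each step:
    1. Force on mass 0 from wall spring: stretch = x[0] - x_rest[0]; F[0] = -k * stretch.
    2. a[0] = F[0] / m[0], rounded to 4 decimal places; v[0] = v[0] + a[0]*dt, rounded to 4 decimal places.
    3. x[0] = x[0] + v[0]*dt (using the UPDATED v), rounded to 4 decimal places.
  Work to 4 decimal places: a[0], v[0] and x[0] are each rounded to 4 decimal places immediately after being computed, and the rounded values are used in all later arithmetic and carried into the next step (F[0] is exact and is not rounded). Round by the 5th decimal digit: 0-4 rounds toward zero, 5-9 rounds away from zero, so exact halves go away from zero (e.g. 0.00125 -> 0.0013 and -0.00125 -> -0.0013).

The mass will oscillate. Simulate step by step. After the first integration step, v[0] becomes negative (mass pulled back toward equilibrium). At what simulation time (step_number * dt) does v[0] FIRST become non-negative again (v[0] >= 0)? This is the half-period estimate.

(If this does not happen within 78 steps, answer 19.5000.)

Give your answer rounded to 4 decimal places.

Answer: 3.5000

Derivation:
Step 0: x=[5.8000] v=[0.0000]
Step 1: x=[5.6538] v=[-0.5850]
Step 2: x=[5.3695] v=[-1.1371]
Step 3: x=[4.9632] v=[-1.6253]
Step 4: x=[4.4577] v=[-2.0220]
Step 5: x=[3.8815] v=[-2.3050]
Step 6: x=[3.2669] v=[-2.4584]
Step 7: x=[2.6485] v=[-2.4735]
Step 8: x=[2.0612] v=[-2.3494]
Step 9: x=[1.5379] v=[-2.0932]
Step 10: x=[1.1081] v=[-1.7192]
Step 11: x=[0.7960] v=[-1.2485]
Step 12: x=[0.6191] v=[-0.7076]
Step 13: x=[0.5874] v=[-0.1269]
Step 14: x=[0.7026] v=[0.4609]
First v>=0 after going negative at step 14, time=3.5000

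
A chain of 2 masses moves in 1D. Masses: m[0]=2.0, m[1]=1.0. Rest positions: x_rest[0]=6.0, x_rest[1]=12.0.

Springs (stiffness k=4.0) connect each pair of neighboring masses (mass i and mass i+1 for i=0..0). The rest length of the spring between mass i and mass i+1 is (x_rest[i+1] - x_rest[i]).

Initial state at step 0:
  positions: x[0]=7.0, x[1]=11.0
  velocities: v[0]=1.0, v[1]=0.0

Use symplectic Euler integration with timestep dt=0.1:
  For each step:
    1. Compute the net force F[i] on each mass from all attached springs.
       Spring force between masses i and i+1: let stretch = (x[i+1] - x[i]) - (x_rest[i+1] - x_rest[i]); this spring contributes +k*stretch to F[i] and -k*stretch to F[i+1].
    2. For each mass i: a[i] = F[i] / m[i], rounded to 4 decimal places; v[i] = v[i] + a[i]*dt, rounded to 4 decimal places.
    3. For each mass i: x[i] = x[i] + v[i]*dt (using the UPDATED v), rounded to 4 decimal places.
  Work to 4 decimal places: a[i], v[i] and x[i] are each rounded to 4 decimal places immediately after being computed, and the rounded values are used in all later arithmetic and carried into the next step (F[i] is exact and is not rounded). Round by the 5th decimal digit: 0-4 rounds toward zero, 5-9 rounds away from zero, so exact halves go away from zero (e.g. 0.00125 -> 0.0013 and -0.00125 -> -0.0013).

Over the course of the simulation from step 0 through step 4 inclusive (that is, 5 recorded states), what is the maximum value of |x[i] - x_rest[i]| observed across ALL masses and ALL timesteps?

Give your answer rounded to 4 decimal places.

Step 0: x=[7.0000 11.0000] v=[1.0000 0.0000]
Step 1: x=[7.0600 11.0800] v=[0.6000 0.8000]
Step 2: x=[7.0804 11.2392] v=[0.2040 1.5920]
Step 3: x=[7.0640 11.4721] v=[-0.1642 2.3285]
Step 4: x=[7.0157 11.7686] v=[-0.4826 2.9653]
Max displacement = 1.0804

Answer: 1.0804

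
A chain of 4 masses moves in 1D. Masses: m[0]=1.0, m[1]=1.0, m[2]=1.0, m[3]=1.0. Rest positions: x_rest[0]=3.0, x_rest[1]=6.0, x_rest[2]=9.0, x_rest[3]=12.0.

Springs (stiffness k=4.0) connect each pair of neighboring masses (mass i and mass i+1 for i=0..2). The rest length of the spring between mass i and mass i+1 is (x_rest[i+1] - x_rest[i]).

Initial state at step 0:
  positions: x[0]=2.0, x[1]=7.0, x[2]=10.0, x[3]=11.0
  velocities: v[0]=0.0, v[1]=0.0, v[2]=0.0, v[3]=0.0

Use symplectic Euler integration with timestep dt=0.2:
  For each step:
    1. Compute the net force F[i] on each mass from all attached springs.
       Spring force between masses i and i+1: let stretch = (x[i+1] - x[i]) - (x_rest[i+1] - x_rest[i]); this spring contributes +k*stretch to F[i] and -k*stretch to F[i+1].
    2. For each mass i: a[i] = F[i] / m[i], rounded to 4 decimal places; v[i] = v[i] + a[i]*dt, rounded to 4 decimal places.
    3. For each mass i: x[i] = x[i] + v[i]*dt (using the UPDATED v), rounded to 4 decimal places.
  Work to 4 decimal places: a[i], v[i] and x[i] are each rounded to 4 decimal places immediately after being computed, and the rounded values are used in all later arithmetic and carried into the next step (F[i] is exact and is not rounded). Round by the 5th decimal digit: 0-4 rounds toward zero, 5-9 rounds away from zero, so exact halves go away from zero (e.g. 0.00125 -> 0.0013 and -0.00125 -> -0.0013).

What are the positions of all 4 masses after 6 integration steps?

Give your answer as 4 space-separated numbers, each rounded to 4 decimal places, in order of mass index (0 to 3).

Step 0: x=[2.0000 7.0000 10.0000 11.0000] v=[0.0000 0.0000 0.0000 0.0000]
Step 1: x=[2.3200 6.6800 9.6800 11.3200] v=[1.6000 -1.6000 -1.6000 1.6000]
Step 2: x=[2.8576 6.1424 9.1424 11.8576] v=[2.6880 -2.6880 -2.6880 2.6880]
Step 3: x=[3.4408 5.5592 8.5592 12.4408] v=[2.9158 -2.9158 -2.9158 2.9158]
Step 4: x=[3.8829 5.1171 8.1171 12.8829] v=[2.2105 -2.2105 -2.2105 2.2105]
Step 5: x=[4.0425 4.9575 7.9575 13.0425] v=[0.7979 -0.7979 -0.7979 0.7979]
Step 6: x=[3.8685 5.1315 8.1315 12.8685] v=[-0.8701 0.8701 0.8701 -0.8701]

Answer: 3.8685 5.1315 8.1315 12.8685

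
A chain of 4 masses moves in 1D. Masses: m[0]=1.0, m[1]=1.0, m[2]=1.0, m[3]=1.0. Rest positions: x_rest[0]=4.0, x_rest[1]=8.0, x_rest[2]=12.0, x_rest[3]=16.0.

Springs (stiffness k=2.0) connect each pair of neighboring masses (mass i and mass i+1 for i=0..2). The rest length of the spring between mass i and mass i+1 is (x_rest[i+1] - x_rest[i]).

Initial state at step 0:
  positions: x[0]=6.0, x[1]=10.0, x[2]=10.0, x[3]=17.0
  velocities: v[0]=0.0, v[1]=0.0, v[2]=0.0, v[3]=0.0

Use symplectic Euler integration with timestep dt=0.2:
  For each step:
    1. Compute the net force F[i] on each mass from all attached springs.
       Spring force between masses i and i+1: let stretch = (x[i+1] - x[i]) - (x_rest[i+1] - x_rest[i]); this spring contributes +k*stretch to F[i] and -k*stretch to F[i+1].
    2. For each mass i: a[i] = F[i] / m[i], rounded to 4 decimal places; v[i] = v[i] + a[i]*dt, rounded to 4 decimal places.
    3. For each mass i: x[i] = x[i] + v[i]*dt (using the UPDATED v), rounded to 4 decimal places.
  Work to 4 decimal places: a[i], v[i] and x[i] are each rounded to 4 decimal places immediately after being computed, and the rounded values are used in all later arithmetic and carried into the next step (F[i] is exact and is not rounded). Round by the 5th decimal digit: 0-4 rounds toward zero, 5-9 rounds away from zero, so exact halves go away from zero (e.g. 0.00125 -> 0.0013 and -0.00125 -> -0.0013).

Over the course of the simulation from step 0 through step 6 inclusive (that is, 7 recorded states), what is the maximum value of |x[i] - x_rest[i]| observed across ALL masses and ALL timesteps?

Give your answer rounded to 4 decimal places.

Answer: 2.8538

Derivation:
Step 0: x=[6.0000 10.0000 10.0000 17.0000] v=[0.0000 0.0000 0.0000 0.0000]
Step 1: x=[6.0000 9.6800 10.5600 16.7600] v=[0.0000 -1.6000 2.8000 -1.2000]
Step 2: x=[5.9744 9.1360 11.5456 16.3440] v=[-0.1280 -2.7200 4.9280 -2.0800]
Step 3: x=[5.8817 8.5318 12.7223 15.8641] v=[-0.4634 -3.0208 5.8835 -2.3994]
Step 4: x=[5.6810 8.0509 13.8151 15.4529] v=[-1.0034 -2.4046 5.4640 -2.0561]
Step 5: x=[5.3499 7.8415 14.5778 15.2307] v=[-1.6554 -1.0469 3.8134 -1.1112]
Step 6: x=[4.8981 7.9717 14.8538 15.2762] v=[-2.2588 0.6510 1.3800 0.2276]
Max displacement = 2.8538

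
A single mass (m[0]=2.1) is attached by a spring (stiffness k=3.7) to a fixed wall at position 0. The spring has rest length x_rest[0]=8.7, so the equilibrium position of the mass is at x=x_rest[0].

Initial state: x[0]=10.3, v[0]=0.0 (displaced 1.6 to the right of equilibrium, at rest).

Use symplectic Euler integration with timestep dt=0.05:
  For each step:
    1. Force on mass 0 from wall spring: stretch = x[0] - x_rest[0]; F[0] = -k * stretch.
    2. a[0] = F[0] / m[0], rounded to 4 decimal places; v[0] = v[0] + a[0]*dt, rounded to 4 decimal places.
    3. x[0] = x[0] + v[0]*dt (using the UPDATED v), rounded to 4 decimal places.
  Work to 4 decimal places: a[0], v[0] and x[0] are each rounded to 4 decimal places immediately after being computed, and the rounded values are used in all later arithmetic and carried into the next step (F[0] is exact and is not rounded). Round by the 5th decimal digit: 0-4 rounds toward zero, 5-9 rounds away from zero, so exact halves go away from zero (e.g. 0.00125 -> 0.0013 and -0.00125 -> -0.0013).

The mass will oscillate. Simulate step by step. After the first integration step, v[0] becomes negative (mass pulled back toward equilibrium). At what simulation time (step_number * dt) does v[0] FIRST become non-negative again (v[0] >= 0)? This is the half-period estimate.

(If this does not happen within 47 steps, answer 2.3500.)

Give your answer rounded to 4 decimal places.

Step 0: x=[10.3000] v=[0.0000]
Step 1: x=[10.2930] v=[-0.1410]
Step 2: x=[10.2789] v=[-0.2813]
Step 3: x=[10.2579] v=[-0.4204]
Step 4: x=[10.2300] v=[-0.5576]
Step 5: x=[10.1954] v=[-0.6924]
Step 6: x=[10.1542] v=[-0.8241]
Step 7: x=[10.1066] v=[-0.9522]
Step 8: x=[10.0528] v=[-1.0761]
Step 9: x=[9.9930] v=[-1.1953]
Step 10: x=[9.9275] v=[-1.3092]
Step 11: x=[9.8566] v=[-1.4173]
Step 12: x=[9.7806] v=[-1.5192]
Step 13: x=[9.6999] v=[-1.6144]
Step 14: x=[9.6148] v=[-1.7025]
Step 15: x=[9.5256] v=[-1.7831]
Step 16: x=[9.4328] v=[-1.8558]
Step 17: x=[9.3368] v=[-1.9204]
Step 18: x=[9.2380] v=[-1.9765]
Step 19: x=[9.1368] v=[-2.0239]
Step 20: x=[9.0337] v=[-2.0624]
Step 21: x=[8.9291] v=[-2.0918]
Step 22: x=[8.8235] v=[-2.1120]
Step 23: x=[8.7174] v=[-2.1229]
Step 24: x=[8.6112] v=[-2.1244]
Step 25: x=[8.5054] v=[-2.1166]
Step 26: x=[8.4004] v=[-2.0995]
Step 27: x=[8.2967] v=[-2.0731]
Step 28: x=[8.1948] v=[-2.0376]
Step 29: x=[8.0951] v=[-1.9931]
Step 30: x=[7.9981] v=[-1.9398]
Step 31: x=[7.9042] v=[-1.8780]
Step 32: x=[7.8138] v=[-1.8079]
Step 33: x=[7.7273] v=[-1.7298]
Step 34: x=[7.6451] v=[-1.6441]
Step 35: x=[7.5675] v=[-1.5512]
Step 36: x=[7.4949] v=[-1.4514]
Step 37: x=[7.4276] v=[-1.3452]
Step 38: x=[7.3659] v=[-1.2331]
Step 39: x=[7.3101] v=[-1.1156]
Step 40: x=[7.2604] v=[-0.9932]
Step 41: x=[7.2171] v=[-0.8664]
Step 42: x=[7.1803] v=[-0.7358]
Step 43: x=[7.1502] v=[-0.6019]
Step 44: x=[7.1269] v=[-0.4654]
Step 45: x=[7.1106] v=[-0.3268]
Step 46: x=[7.1013] v=[-0.1868]
Step 47: x=[7.0990] v=[-0.0460]
v[0] did not become non-negative within 47 steps; using fallback time=2.3500

Answer: 2.3500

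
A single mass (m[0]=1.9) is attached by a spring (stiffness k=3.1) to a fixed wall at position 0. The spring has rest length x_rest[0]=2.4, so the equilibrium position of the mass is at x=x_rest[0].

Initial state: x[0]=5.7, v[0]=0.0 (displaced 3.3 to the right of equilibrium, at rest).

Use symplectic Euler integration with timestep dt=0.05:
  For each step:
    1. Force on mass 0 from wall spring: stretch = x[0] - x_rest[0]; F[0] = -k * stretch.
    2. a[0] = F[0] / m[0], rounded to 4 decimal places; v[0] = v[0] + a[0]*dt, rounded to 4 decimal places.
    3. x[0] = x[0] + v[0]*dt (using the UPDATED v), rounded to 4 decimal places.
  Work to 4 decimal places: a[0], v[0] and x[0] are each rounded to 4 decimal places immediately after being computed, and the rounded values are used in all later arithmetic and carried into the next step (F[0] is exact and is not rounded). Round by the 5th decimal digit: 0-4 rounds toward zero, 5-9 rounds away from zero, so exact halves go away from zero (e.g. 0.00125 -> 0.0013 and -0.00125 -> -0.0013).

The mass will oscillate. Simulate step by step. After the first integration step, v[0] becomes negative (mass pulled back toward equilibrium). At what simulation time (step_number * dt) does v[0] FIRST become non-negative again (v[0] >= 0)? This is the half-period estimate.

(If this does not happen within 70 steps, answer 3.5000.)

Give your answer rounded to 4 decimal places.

Answer: 2.5000

Derivation:
Step 0: x=[5.7000] v=[0.0000]
Step 1: x=[5.6865] v=[-0.2692]
Step 2: x=[5.6596] v=[-0.5373]
Step 3: x=[5.6194] v=[-0.8032]
Step 4: x=[5.5661] v=[-1.0658]
Step 5: x=[5.4999] v=[-1.3241]
Step 6: x=[5.4211] v=[-1.5770]
Step 7: x=[5.3299] v=[-1.8235]
Step 8: x=[5.2268] v=[-2.0625]
Step 9: x=[5.1121] v=[-2.2931]
Step 10: x=[4.9864] v=[-2.5144]
Step 11: x=[4.8501] v=[-2.7254]
Step 12: x=[4.7038] v=[-2.9253]
Step 13: x=[4.5481] v=[-3.1132]
Step 14: x=[4.3837] v=[-3.2884]
Step 15: x=[4.2112] v=[-3.4502]
Step 16: x=[4.0313] v=[-3.5980]
Step 17: x=[3.8447] v=[-3.7311]
Step 18: x=[3.6523] v=[-3.8490]
Step 19: x=[3.4547] v=[-3.9512]
Step 20: x=[3.2528] v=[-4.0372]
Step 21: x=[3.0475] v=[-4.1068]
Step 22: x=[2.8395] v=[-4.1596]
Step 23: x=[2.6297] v=[-4.1955]
Step 24: x=[2.4190] v=[-4.2142]
Step 25: x=[2.2082] v=[-4.2158]
Step 26: x=[1.9982] v=[-4.2002]
Step 27: x=[1.7898] v=[-4.1674]
Step 28: x=[1.5839] v=[-4.1176]
Step 29: x=[1.3814] v=[-4.0510]
Step 30: x=[1.1830] v=[-3.9679]
Step 31: x=[0.9896] v=[-3.8686]
Step 32: x=[0.8019] v=[-3.7535]
Step 33: x=[0.6207] v=[-3.6231]
Step 34: x=[0.4468] v=[-3.4779]
Step 35: x=[0.2809] v=[-3.3186]
Step 36: x=[0.1236] v=[-3.1457]
Step 37: x=[-0.0244] v=[-2.9600]
Step 38: x=[-0.1625] v=[-2.7622]
Step 39: x=[-0.2902] v=[-2.5532]
Step 40: x=[-0.4069] v=[-2.3337]
Step 41: x=[-0.5121] v=[-2.1047]
Step 42: x=[-0.6055] v=[-1.8671]
Step 43: x=[-0.6866] v=[-1.6219]
Step 44: x=[-0.7551] v=[-1.3701]
Step 45: x=[-0.8107] v=[-1.1127]
Step 46: x=[-0.8532] v=[-0.8508]
Step 47: x=[-0.8825] v=[-0.5854]
Step 48: x=[-0.8984] v=[-0.3176]
Step 49: x=[-0.9008] v=[-0.0485]
Step 50: x=[-0.8898] v=[0.2208]
First v>=0 after going negative at step 50, time=2.5000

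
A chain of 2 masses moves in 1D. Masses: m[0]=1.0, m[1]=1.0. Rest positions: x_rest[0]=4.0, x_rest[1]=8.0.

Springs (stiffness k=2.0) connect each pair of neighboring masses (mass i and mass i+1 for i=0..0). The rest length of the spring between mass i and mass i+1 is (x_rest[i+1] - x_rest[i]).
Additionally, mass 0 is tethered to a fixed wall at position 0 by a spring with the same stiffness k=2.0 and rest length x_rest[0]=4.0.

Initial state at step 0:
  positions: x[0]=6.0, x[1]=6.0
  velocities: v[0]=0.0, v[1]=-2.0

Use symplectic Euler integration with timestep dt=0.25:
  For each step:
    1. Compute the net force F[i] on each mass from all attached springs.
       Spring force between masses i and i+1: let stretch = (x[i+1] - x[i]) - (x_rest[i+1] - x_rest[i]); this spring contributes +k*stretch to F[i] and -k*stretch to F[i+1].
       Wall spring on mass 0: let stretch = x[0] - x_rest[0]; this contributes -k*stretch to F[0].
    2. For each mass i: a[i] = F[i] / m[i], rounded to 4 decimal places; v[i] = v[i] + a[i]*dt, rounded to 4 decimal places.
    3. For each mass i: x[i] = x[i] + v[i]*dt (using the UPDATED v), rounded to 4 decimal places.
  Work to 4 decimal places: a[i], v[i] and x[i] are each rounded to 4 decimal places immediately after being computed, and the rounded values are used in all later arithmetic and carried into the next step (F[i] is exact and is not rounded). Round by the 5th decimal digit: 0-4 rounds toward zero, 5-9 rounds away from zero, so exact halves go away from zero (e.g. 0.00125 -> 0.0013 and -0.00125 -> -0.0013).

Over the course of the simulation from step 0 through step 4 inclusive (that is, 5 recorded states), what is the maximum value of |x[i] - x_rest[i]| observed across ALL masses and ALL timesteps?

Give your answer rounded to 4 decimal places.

Step 0: x=[6.0000 6.0000] v=[0.0000 -2.0000]
Step 1: x=[5.2500 6.0000] v=[-3.0000 0.0000]
Step 2: x=[3.9375 6.4063] v=[-5.2500 1.6250]
Step 3: x=[2.4414 7.0040] v=[-5.9844 2.3906]
Step 4: x=[1.2105 7.5313] v=[-4.9238 2.1093]
Max displacement = 2.7895

Answer: 2.7895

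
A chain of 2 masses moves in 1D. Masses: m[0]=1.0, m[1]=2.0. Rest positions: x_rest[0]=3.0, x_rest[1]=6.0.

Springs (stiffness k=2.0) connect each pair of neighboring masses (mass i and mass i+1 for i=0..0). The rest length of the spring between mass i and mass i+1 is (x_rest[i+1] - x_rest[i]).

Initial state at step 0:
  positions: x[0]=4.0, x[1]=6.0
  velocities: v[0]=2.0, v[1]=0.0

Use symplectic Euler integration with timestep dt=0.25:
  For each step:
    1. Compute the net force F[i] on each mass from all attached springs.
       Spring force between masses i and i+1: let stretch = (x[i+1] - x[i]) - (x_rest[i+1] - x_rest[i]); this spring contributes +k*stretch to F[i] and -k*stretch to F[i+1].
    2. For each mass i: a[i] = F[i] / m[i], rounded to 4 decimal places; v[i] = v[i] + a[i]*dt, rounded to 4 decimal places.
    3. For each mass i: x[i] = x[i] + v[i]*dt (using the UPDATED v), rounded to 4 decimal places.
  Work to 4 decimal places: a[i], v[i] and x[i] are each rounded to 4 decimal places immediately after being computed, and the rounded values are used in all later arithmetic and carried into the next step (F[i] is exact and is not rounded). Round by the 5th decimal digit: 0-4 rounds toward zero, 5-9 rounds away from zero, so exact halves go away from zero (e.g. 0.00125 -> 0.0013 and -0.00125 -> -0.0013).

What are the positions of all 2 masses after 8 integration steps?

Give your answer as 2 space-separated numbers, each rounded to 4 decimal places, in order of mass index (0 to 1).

Step 0: x=[4.0000 6.0000] v=[2.0000 0.0000]
Step 1: x=[4.3750 6.0625] v=[1.5000 0.2500]
Step 2: x=[4.5860 6.2070] v=[0.8438 0.5781]
Step 3: x=[4.6246 6.4377] v=[0.1543 0.9229]
Step 4: x=[4.5148 6.7426] v=[-0.4392 1.2196]
Step 5: x=[4.3085 7.0958] v=[-0.8253 1.4127]
Step 6: x=[4.0756 7.4623] v=[-0.9317 1.4659]
Step 7: x=[3.8910 7.8046] v=[-0.7384 1.3692]
Step 8: x=[3.8206 8.0898] v=[-0.2816 1.1408]

Answer: 3.8206 8.0898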